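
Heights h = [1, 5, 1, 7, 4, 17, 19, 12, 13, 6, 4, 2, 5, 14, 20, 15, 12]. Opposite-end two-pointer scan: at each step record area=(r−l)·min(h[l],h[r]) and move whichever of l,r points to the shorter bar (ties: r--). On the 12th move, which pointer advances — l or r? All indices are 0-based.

l

l=0 r=16: min(1,12)*16=16 best=16 *, l++
l=1 r=16: min(5,12)*15=75 best=75 *, l++
l=2 r=16: min(1,12)*14=14 best=75, l++
l=3 r=16: min(7,12)*13=91 best=91 *, l++
l=4 r=16: min(4,12)*12=48 best=91, l++
l=5 r=16: min(17,12)*11=132 best=132 *, r--
l=5 r=15: min(17,15)*10=150 best=150 *, r--
l=5 r=14: min(17,20)*9=153 best=153 *, l++
l=6 r=14: min(19,20)*8=152 best=153, l++
l=7 r=14: min(12,20)*7=84 best=153, l++
l=8 r=14: min(13,20)*6=78 best=153, l++
l=9 r=14: min(6,20)*5=30 best=153, l++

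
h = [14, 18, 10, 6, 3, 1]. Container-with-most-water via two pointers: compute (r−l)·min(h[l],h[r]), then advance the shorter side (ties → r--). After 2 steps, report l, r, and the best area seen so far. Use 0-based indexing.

l=0 r=5: min(14,1)*5=5 best=5 *, r--
l=0 r=4: min(14,3)*4=12 best=12 *, r--

l=0, r=3, best area=12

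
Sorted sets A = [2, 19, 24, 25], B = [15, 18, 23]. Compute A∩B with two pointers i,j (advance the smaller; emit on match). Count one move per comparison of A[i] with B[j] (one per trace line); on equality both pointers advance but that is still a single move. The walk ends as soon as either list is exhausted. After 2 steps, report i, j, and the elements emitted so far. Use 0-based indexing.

i=0 j=0: 2<15, i++
i=1 j=0: 19>15, j++

i=1, j=1, emitted=[]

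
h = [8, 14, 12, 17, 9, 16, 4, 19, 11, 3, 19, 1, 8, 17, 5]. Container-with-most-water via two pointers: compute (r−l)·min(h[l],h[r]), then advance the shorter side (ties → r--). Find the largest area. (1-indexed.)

[1,15] min(8,5)*14=70 best=70 * → r--
[1,14] min(8,17)*13=104 best=104 * → l++
[2,14] min(14,17)*12=168 best=168 * → l++
[3,14] min(12,17)*11=132 best=168 → l++
[4,14] min(17,17)*10=170 best=170 * → r--
[4,13] min(17,8)*9=72 best=170 → r--
[4,12] min(17,1)*8=8 best=170 → r--
[4,11] min(17,19)*7=119 best=170 → l++
[5,11] min(9,19)*6=54 best=170 → l++
[6,11] min(16,19)*5=80 best=170 → l++
[7,11] min(4,19)*4=16 best=170 → l++
[8,11] min(19,19)*3=57 best=170 → r--
[8,10] min(19,3)*2=6 best=170 → r--
[8,9] min(19,11)*1=11 best=170 → r--

max area = 170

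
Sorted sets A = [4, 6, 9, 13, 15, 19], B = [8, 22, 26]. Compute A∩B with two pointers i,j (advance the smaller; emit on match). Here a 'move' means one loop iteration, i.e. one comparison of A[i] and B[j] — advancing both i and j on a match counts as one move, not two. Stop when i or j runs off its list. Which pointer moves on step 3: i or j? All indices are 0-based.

i=0 j=0: 4<8, i++
i=1 j=0: 6<8, i++
i=2 j=0: 9>8, j++

j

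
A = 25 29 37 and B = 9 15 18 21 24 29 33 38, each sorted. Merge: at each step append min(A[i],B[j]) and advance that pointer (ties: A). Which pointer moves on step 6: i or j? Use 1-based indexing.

i=1 j=1: A[i]=25>B[j]=9 take 9, j++
i=1 j=2: A[i]=25>B[j]=15 take 15, j++
i=1 j=3: A[i]=25>B[j]=18 take 18, j++
i=1 j=4: A[i]=25>B[j]=21 take 21, j++
i=1 j=5: A[i]=25>B[j]=24 take 24, j++
i=1 j=6: A[i]=25<=B[j]=29 take 25, i++

i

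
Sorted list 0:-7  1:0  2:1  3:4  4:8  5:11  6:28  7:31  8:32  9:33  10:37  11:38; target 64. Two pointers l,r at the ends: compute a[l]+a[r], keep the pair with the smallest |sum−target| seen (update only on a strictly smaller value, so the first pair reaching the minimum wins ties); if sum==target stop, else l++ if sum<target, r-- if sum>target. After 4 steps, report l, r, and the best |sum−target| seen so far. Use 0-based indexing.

l=4, r=11, best |Δ|=22

l=0 r=11: -7+38=31 d=33 *, l++
l=1 r=11: 0+38=38 d=26 *, l++
l=2 r=11: 1+38=39 d=25 *, l++
l=3 r=11: 4+38=42 d=22 *, l++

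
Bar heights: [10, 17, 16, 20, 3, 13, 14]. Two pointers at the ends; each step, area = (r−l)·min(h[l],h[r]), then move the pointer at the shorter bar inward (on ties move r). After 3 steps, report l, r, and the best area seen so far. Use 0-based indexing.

[0,6] min(10,14)*6=60 best=60 * → l++
[1,6] min(17,14)*5=70 best=70 * → r--
[1,5] min(17,13)*4=52 best=70 → r--

l=1, r=4, best area=70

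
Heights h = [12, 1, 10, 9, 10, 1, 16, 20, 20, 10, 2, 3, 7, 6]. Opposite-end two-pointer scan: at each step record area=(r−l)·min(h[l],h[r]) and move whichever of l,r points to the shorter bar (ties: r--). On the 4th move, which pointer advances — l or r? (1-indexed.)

l=1 r=14: min(12,6)*13=78 best=78 *, r--
l=1 r=13: min(12,7)*12=84 best=84 *, r--
l=1 r=12: min(12,3)*11=33 best=84, r--
l=1 r=11: min(12,2)*10=20 best=84, r--

r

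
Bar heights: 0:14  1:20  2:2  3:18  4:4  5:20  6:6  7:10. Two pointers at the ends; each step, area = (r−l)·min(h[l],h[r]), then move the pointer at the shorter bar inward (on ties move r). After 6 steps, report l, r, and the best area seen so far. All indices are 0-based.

l=1, r=2, best area=80

l=0 r=7: min(14,10)*7=70 best=70 *, r--
l=0 r=6: min(14,6)*6=36 best=70, r--
l=0 r=5: min(14,20)*5=70 best=70, l++
l=1 r=5: min(20,20)*4=80 best=80 *, r--
l=1 r=4: min(20,4)*3=12 best=80, r--
l=1 r=3: min(20,18)*2=36 best=80, r--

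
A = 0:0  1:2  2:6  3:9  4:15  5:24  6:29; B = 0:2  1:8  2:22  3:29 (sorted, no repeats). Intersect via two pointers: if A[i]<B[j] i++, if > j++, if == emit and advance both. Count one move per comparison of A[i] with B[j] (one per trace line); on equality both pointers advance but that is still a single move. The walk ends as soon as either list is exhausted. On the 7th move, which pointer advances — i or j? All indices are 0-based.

i=0 j=0: 0<2, i++
i=1 j=0: 2==2 emit, i++,j++
i=2 j=1: 6<8, i++
i=3 j=1: 9>8, j++
i=3 j=2: 9<22, i++
i=4 j=2: 15<22, i++
i=5 j=2: 24>22, j++

j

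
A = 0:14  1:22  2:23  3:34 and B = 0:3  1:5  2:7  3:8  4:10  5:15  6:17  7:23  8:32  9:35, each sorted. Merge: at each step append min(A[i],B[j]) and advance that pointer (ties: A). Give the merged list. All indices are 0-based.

[3, 5, 7, 8, 10, 14, 15, 17, 22, 23, 23, 32, 34, 35]

i=0 j=0: A[i]=14>B[j]=3 take 3, j++
i=0 j=1: A[i]=14>B[j]=5 take 5, j++
i=0 j=2: A[i]=14>B[j]=7 take 7, j++
i=0 j=3: A[i]=14>B[j]=8 take 8, j++
i=0 j=4: A[i]=14>B[j]=10 take 10, j++
i=0 j=5: A[i]=14<=B[j]=15 take 14, i++
i=1 j=5: A[i]=22>B[j]=15 take 15, j++
i=1 j=6: A[i]=22>B[j]=17 take 17, j++
i=1 j=7: A[i]=22<=B[j]=23 take 22, i++
i=2 j=7: A[i]=23<=B[j]=23 take 23, i++
i=3 j=7: A[i]=34>B[j]=23 take 23, j++
i=3 j=8: A[i]=34>B[j]=32 take 32, j++
i=3 j=9: A[i]=34<=B[j]=35 take 34, i++
i=4 j=9: A done, take B[j]=35, j++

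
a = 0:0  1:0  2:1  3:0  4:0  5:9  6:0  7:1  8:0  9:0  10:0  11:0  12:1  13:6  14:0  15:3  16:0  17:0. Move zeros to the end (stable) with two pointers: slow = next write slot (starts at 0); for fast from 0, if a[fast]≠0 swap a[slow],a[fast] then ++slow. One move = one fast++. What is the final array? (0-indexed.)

[1, 9, 1, 1, 6, 3, 0, 0, 0, 0, 0, 0, 0, 0, 0, 0, 0, 0]

slow=0 fast=0: a[fast]=0, fast++
slow=0 fast=1: a[fast]=0, fast++
slow=0 fast=2: a[fast]=1≠0 swap→a[0]=1, slow++,fast++
slow=1 fast=3: a[fast]=0, fast++
slow=1 fast=4: a[fast]=0, fast++
slow=1 fast=5: a[fast]=9≠0 swap→a[1]=9, slow++,fast++
slow=2 fast=6: a[fast]=0, fast++
slow=2 fast=7: a[fast]=1≠0 swap→a[2]=1, slow++,fast++
slow=3 fast=8: a[fast]=0, fast++
slow=3 fast=9: a[fast]=0, fast++
slow=3 fast=10: a[fast]=0, fast++
slow=3 fast=11: a[fast]=0, fast++
slow=3 fast=12: a[fast]=1≠0 swap→a[3]=1, slow++,fast++
slow=4 fast=13: a[fast]=6≠0 swap→a[4]=6, slow++,fast++
slow=5 fast=14: a[fast]=0, fast++
slow=5 fast=15: a[fast]=3≠0 swap→a[5]=3, slow++,fast++
slow=6 fast=16: a[fast]=0, fast++
slow=6 fast=17: a[fast]=0, fast++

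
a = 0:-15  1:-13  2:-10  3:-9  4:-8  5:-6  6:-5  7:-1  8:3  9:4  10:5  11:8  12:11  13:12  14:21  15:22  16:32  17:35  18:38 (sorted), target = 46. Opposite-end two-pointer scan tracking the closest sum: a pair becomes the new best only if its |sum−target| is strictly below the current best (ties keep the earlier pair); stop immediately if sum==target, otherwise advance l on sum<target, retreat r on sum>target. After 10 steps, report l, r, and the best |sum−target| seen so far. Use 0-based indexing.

[0,18] -15+38=23 d=23 * → l++
[1,18] -13+38=25 d=21 * → l++
[2,18] -10+38=28 d=18 * → l++
[3,18] -9+38=29 d=17 * → l++
[4,18] -8+38=30 d=16 * → l++
[5,18] -6+38=32 d=14 * → l++
[6,18] -5+38=33 d=13 * → l++
[7,18] -1+38=37 d=9 * → l++
[8,18] 3+38=41 d=5 * → l++
[9,18] 4+38=42 d=4 * → l++

l=10, r=18, best |Δ|=4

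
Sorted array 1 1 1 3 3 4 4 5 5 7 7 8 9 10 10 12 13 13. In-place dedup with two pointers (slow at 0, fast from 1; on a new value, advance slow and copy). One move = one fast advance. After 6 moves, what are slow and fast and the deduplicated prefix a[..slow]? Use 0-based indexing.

slow=2, fast=7, prefix=[1, 3, 4]

(s=0,f=1) a[fast]=1=a[slow] dup → fast++
(s=0,f=2) a[fast]=1=a[slow] dup → fast++
(s=0,f=3) a[fast]=3≠a[slow]=1 write a[1]=3 → slow++,fast++
(s=1,f=4) a[fast]=3=a[slow] dup → fast++
(s=1,f=5) a[fast]=4≠a[slow]=3 write a[2]=4 → slow++,fast++
(s=2,f=6) a[fast]=4=a[slow] dup → fast++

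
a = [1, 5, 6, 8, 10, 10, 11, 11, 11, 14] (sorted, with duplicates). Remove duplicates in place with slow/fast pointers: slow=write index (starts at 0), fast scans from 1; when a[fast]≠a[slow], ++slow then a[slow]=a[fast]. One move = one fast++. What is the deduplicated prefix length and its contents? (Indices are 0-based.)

length 7; prefix = [1, 5, 6, 8, 10, 11, 14]

(s=0,f=1) a[fast]=5≠a[slow]=1 write a[1]=5 → slow++,fast++
(s=1,f=2) a[fast]=6≠a[slow]=5 write a[2]=6 → slow++,fast++
(s=2,f=3) a[fast]=8≠a[slow]=6 write a[3]=8 → slow++,fast++
(s=3,f=4) a[fast]=10≠a[slow]=8 write a[4]=10 → slow++,fast++
(s=4,f=5) a[fast]=10=a[slow] dup → fast++
(s=4,f=6) a[fast]=11≠a[slow]=10 write a[5]=11 → slow++,fast++
(s=5,f=7) a[fast]=11=a[slow] dup → fast++
(s=5,f=8) a[fast]=11=a[slow] dup → fast++
(s=5,f=9) a[fast]=14≠a[slow]=11 write a[6]=14 → slow++,fast++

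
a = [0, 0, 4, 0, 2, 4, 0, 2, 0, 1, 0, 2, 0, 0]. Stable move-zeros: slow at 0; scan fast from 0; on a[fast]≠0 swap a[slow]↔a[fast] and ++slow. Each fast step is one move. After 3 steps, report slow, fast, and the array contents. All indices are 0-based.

slow=1, fast=3, a=[4, 0, 0, 0, 2, 4, 0, 2, 0, 1, 0, 2, 0, 0]

(s=0,f=0) a[fast]=0 → fast++
(s=0,f=1) a[fast]=0 → fast++
(s=0,f=2) a[fast]=4≠0 swap→a[0]=4 → slow++,fast++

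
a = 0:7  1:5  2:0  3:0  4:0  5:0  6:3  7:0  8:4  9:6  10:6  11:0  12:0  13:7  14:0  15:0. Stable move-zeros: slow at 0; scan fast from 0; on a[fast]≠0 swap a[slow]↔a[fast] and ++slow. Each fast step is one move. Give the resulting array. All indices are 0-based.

[7, 5, 3, 4, 6, 6, 7, 0, 0, 0, 0, 0, 0, 0, 0, 0]

slow=0 fast=0: a[fast]=7≠0 swap→a[0]=7, slow++,fast++
slow=1 fast=1: a[fast]=5≠0 swap→a[1]=5, slow++,fast++
slow=2 fast=2: a[fast]=0, fast++
slow=2 fast=3: a[fast]=0, fast++
slow=2 fast=4: a[fast]=0, fast++
slow=2 fast=5: a[fast]=0, fast++
slow=2 fast=6: a[fast]=3≠0 swap→a[2]=3, slow++,fast++
slow=3 fast=7: a[fast]=0, fast++
slow=3 fast=8: a[fast]=4≠0 swap→a[3]=4, slow++,fast++
slow=4 fast=9: a[fast]=6≠0 swap→a[4]=6, slow++,fast++
slow=5 fast=10: a[fast]=6≠0 swap→a[5]=6, slow++,fast++
slow=6 fast=11: a[fast]=0, fast++
slow=6 fast=12: a[fast]=0, fast++
slow=6 fast=13: a[fast]=7≠0 swap→a[6]=7, slow++,fast++
slow=7 fast=14: a[fast]=0, fast++
slow=7 fast=15: a[fast]=0, fast++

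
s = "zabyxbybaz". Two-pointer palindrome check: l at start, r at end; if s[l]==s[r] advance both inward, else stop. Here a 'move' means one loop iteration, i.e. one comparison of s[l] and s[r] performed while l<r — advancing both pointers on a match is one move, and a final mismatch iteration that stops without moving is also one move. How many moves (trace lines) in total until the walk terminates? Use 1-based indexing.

5 moves

[1,10] 'z'=='z' → l++,r--
[2,9] 'a'=='a' → l++,r--
[3,8] 'b'=='b' → l++,r--
[4,7] 'y'=='y' → l++,r--
[5,6] 'x'!='b' → stop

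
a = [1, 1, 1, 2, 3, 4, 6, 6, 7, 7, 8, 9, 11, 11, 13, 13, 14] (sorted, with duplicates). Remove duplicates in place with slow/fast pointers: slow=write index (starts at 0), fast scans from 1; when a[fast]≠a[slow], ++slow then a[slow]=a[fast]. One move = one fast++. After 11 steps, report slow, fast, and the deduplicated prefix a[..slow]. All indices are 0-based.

slow=0 fast=1: a[fast]=1=a[slow] dup, fast++
slow=0 fast=2: a[fast]=1=a[slow] dup, fast++
slow=0 fast=3: a[fast]=2≠a[slow]=1 write a[1]=2, slow++,fast++
slow=1 fast=4: a[fast]=3≠a[slow]=2 write a[2]=3, slow++,fast++
slow=2 fast=5: a[fast]=4≠a[slow]=3 write a[3]=4, slow++,fast++
slow=3 fast=6: a[fast]=6≠a[slow]=4 write a[4]=6, slow++,fast++
slow=4 fast=7: a[fast]=6=a[slow] dup, fast++
slow=4 fast=8: a[fast]=7≠a[slow]=6 write a[5]=7, slow++,fast++
slow=5 fast=9: a[fast]=7=a[slow] dup, fast++
slow=5 fast=10: a[fast]=8≠a[slow]=7 write a[6]=8, slow++,fast++
slow=6 fast=11: a[fast]=9≠a[slow]=8 write a[7]=9, slow++,fast++

slow=7, fast=12, prefix=[1, 2, 3, 4, 6, 7, 8, 9]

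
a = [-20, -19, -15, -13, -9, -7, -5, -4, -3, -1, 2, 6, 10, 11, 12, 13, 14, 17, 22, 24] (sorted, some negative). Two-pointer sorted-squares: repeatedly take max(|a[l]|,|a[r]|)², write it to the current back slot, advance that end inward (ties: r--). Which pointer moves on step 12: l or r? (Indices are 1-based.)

l=1 r=20: |-20|<=|24| out[20]=576, r--
l=1 r=19: |-20|<=|22| out[19]=484, r--
l=1 r=18: |-20|>|17| out[18]=400, l++
l=2 r=18: |-19|>|17| out[17]=361, l++
l=3 r=18: |-15|<=|17| out[16]=289, r--
l=3 r=17: |-15|>|14| out[15]=225, l++
l=4 r=17: |-13|<=|14| out[14]=196, r--
l=4 r=16: |-13|<=|13| out[13]=169, r--
l=4 r=15: |-13|>|12| out[12]=169, l++
l=5 r=15: |-9|<=|12| out[11]=144, r--
l=5 r=14: |-9|<=|11| out[10]=121, r--
l=5 r=13: |-9|<=|10| out[9]=100, r--

r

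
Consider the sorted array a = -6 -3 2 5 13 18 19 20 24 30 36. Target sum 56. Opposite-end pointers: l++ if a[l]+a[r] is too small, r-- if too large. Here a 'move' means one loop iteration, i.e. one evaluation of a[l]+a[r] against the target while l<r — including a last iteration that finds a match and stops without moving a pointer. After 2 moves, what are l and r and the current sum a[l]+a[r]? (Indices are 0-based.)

l=2, r=10, sum=38

[0,10] -6+36=30 <56 → l++
[1,10] -3+36=33 <56 → l++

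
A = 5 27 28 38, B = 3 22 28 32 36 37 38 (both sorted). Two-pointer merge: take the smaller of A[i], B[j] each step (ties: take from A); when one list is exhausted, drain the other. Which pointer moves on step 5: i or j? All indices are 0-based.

i

i=0 j=0: A[i]=5>B[j]=3 take 3, j++
i=0 j=1: A[i]=5<=B[j]=22 take 5, i++
i=1 j=1: A[i]=27>B[j]=22 take 22, j++
i=1 j=2: A[i]=27<=B[j]=28 take 27, i++
i=2 j=2: A[i]=28<=B[j]=28 take 28, i++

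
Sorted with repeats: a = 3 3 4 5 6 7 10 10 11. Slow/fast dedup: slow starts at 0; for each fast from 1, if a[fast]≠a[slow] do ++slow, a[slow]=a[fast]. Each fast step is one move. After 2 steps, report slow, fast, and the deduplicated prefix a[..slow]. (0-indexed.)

(s=0,f=1) a[fast]=3=a[slow] dup → fast++
(s=0,f=2) a[fast]=4≠a[slow]=3 write a[1]=4 → slow++,fast++

slow=1, fast=3, prefix=[3, 4]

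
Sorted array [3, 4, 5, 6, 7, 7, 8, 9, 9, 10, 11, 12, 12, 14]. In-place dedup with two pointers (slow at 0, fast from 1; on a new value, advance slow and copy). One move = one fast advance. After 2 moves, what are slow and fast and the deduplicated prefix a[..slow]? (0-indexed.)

(s=0,f=1) a[fast]=4≠a[slow]=3 write a[1]=4 → slow++,fast++
(s=1,f=2) a[fast]=5≠a[slow]=4 write a[2]=5 → slow++,fast++

slow=2, fast=3, prefix=[3, 4, 5]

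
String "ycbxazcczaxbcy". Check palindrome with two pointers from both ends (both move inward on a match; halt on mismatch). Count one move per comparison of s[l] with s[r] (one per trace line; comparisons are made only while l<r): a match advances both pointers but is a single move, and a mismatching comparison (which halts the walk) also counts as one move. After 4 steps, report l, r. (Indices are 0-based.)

l=4, r=9

[0,13] 'y'=='y' → l++,r--
[1,12] 'c'=='c' → l++,r--
[2,11] 'b'=='b' → l++,r--
[3,10] 'x'=='x' → l++,r--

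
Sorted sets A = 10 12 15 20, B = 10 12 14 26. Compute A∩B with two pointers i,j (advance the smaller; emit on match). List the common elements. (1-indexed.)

intersection = [10, 12]

[i=1,j=1] 10==10 emit → i++,j++
[i=2,j=2] 12==12 emit → i++,j++
[i=3,j=3] 15>14 → j++
[i=3,j=4] 15<26 → i++
[i=4,j=4] 20<26 → i++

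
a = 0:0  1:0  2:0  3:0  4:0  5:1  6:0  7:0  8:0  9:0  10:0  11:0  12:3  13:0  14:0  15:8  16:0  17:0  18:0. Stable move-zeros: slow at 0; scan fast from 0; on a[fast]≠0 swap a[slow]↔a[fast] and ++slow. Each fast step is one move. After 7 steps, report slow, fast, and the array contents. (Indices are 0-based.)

slow=1, fast=7, a=[1, 0, 0, 0, 0, 0, 0, 0, 0, 0, 0, 0, 3, 0, 0, 8, 0, 0, 0]

(s=0,f=0) a[fast]=0 → fast++
(s=0,f=1) a[fast]=0 → fast++
(s=0,f=2) a[fast]=0 → fast++
(s=0,f=3) a[fast]=0 → fast++
(s=0,f=4) a[fast]=0 → fast++
(s=0,f=5) a[fast]=1≠0 swap→a[0]=1 → slow++,fast++
(s=1,f=6) a[fast]=0 → fast++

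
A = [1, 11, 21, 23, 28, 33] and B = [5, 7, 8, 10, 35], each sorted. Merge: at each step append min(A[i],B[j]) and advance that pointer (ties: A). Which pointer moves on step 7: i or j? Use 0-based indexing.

i

i=0 j=0: A[i]=1<=B[j]=5 take 1, i++
i=1 j=0: A[i]=11>B[j]=5 take 5, j++
i=1 j=1: A[i]=11>B[j]=7 take 7, j++
i=1 j=2: A[i]=11>B[j]=8 take 8, j++
i=1 j=3: A[i]=11>B[j]=10 take 10, j++
i=1 j=4: A[i]=11<=B[j]=35 take 11, i++
i=2 j=4: A[i]=21<=B[j]=35 take 21, i++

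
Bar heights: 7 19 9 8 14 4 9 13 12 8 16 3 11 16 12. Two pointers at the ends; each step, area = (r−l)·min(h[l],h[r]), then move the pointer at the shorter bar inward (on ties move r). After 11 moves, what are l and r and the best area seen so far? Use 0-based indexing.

l=1, r=4, best area=192

[0,14] min(7,12)*14=98 best=98 * → l++
[1,14] min(19,12)*13=156 best=156 * → r--
[1,13] min(19,16)*12=192 best=192 * → r--
[1,12] min(19,11)*11=121 best=192 → r--
[1,11] min(19,3)*10=30 best=192 → r--
[1,10] min(19,16)*9=144 best=192 → r--
[1,9] min(19,8)*8=64 best=192 → r--
[1,8] min(19,12)*7=84 best=192 → r--
[1,7] min(19,13)*6=78 best=192 → r--
[1,6] min(19,9)*5=45 best=192 → r--
[1,5] min(19,4)*4=16 best=192 → r--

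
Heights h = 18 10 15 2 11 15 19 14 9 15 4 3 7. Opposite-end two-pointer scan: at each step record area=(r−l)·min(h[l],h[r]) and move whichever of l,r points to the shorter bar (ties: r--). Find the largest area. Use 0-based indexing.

[0,12] min(18,7)*12=84 best=84 * → r--
[0,11] min(18,3)*11=33 best=84 → r--
[0,10] min(18,4)*10=40 best=84 → r--
[0,9] min(18,15)*9=135 best=135 * → r--
[0,8] min(18,9)*8=72 best=135 → r--
[0,7] min(18,14)*7=98 best=135 → r--
[0,6] min(18,19)*6=108 best=135 → l++
[1,6] min(10,19)*5=50 best=135 → l++
[2,6] min(15,19)*4=60 best=135 → l++
[3,6] min(2,19)*3=6 best=135 → l++
[4,6] min(11,19)*2=22 best=135 → l++
[5,6] min(15,19)*1=15 best=135 → l++

max area = 135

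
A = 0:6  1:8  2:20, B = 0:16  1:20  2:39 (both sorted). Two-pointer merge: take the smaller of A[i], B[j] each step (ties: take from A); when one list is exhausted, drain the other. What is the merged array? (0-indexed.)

[i=0,j=0] A[i]=6<=B[j]=16 take 6 → i++
[i=1,j=0] A[i]=8<=B[j]=16 take 8 → i++
[i=2,j=0] A[i]=20>B[j]=16 take 16 → j++
[i=2,j=1] A[i]=20<=B[j]=20 take 20 → i++
[i=3,j=1] A done, take B[j]=20 → j++
[i=3,j=2] A done, take B[j]=39 → j++

[6, 8, 16, 20, 20, 39]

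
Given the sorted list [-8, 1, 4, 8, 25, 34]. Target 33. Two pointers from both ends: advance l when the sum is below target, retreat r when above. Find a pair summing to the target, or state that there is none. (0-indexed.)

(8, 25)

[0,5] -8+34=26 <33 → l++
[1,5] 1+34=35 >33 → r--
[1,4] 1+25=26 <33 → l++
[2,4] 4+25=29 <33 → l++
[3,4] 8+25=33 → found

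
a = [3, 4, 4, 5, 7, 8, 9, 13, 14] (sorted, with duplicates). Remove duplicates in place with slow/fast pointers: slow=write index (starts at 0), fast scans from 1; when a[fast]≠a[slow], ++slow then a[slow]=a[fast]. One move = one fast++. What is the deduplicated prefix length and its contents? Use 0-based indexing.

(s=0,f=1) a[fast]=4≠a[slow]=3 write a[1]=4 → slow++,fast++
(s=1,f=2) a[fast]=4=a[slow] dup → fast++
(s=1,f=3) a[fast]=5≠a[slow]=4 write a[2]=5 → slow++,fast++
(s=2,f=4) a[fast]=7≠a[slow]=5 write a[3]=7 → slow++,fast++
(s=3,f=5) a[fast]=8≠a[slow]=7 write a[4]=8 → slow++,fast++
(s=4,f=6) a[fast]=9≠a[slow]=8 write a[5]=9 → slow++,fast++
(s=5,f=7) a[fast]=13≠a[slow]=9 write a[6]=13 → slow++,fast++
(s=6,f=8) a[fast]=14≠a[slow]=13 write a[7]=14 → slow++,fast++

length 8; prefix = [3, 4, 5, 7, 8, 9, 13, 14]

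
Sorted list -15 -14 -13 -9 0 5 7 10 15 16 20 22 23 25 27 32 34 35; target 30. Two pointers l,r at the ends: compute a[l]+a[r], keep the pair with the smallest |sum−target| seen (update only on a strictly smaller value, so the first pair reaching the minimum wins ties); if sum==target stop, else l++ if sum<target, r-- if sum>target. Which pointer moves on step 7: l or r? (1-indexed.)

r

l=1 r=18: -15+35=20 d=10 *, l++
l=2 r=18: -14+35=21 d=9 *, l++
l=3 r=18: -13+35=22 d=8 *, l++
l=4 r=18: -9+35=26 d=4 *, l++
l=5 r=18: 0+35=35 d=5, r--
l=5 r=17: 0+34=34 d=4, r--
l=5 r=16: 0+32=32 d=2 *, r--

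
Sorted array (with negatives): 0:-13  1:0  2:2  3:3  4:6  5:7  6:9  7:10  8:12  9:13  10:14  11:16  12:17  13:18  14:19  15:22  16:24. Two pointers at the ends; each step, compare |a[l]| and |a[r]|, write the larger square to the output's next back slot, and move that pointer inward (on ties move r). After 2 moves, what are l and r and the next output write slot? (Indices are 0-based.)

l=0 r=16: |-13|<=|24| out[16]=576, r--
l=0 r=15: |-13|<=|22| out[15]=484, r--

l=0, r=14, next write slot=14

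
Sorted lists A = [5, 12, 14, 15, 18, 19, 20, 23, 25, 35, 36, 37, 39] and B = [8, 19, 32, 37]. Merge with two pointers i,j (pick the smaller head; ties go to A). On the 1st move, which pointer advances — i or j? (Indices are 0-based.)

i=0 j=0: A[i]=5<=B[j]=8 take 5, i++

i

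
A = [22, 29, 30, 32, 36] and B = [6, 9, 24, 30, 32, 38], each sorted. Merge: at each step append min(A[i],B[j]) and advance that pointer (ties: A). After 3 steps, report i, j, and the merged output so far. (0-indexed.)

[i=0,j=0] A[i]=22>B[j]=6 take 6 → j++
[i=0,j=1] A[i]=22>B[j]=9 take 9 → j++
[i=0,j=2] A[i]=22<=B[j]=24 take 22 → i++

i=1, j=2, merged so far=[6, 9, 22]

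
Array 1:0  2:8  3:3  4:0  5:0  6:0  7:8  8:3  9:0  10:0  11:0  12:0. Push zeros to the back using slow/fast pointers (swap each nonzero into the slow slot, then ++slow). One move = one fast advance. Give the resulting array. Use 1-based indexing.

[8, 3, 8, 3, 0, 0, 0, 0, 0, 0, 0, 0]

slow=1 fast=1: a[fast]=0, fast++
slow=1 fast=2: a[fast]=8≠0 swap→a[1]=8, slow++,fast++
slow=2 fast=3: a[fast]=3≠0 swap→a[2]=3, slow++,fast++
slow=3 fast=4: a[fast]=0, fast++
slow=3 fast=5: a[fast]=0, fast++
slow=3 fast=6: a[fast]=0, fast++
slow=3 fast=7: a[fast]=8≠0 swap→a[3]=8, slow++,fast++
slow=4 fast=8: a[fast]=3≠0 swap→a[4]=3, slow++,fast++
slow=5 fast=9: a[fast]=0, fast++
slow=5 fast=10: a[fast]=0, fast++
slow=5 fast=11: a[fast]=0, fast++
slow=5 fast=12: a[fast]=0, fast++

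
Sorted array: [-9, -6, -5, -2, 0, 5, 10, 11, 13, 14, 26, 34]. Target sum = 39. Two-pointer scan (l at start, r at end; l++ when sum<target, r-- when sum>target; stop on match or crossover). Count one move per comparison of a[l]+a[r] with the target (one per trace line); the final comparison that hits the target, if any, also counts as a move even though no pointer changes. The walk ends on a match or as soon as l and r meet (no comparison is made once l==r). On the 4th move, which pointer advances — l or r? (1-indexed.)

l

l=1 r=12: -9+34=25 <39, l++
l=2 r=12: -6+34=28 <39, l++
l=3 r=12: -5+34=29 <39, l++
l=4 r=12: -2+34=32 <39, l++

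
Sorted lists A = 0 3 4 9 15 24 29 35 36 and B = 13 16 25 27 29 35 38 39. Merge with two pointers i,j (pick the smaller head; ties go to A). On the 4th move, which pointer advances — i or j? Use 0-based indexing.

[i=0,j=0] A[i]=0<=B[j]=13 take 0 → i++
[i=1,j=0] A[i]=3<=B[j]=13 take 3 → i++
[i=2,j=0] A[i]=4<=B[j]=13 take 4 → i++
[i=3,j=0] A[i]=9<=B[j]=13 take 9 → i++

i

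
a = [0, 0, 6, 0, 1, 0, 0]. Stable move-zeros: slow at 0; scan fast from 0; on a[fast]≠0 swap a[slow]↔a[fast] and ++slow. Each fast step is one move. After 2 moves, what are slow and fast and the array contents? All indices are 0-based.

slow=0 fast=0: a[fast]=0, fast++
slow=0 fast=1: a[fast]=0, fast++

slow=0, fast=2, a=[0, 0, 6, 0, 1, 0, 0]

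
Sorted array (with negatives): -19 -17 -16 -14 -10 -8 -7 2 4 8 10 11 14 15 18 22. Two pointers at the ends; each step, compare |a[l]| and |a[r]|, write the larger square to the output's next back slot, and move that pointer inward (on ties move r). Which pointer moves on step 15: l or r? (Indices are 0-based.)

r

l=0 r=15: |-19|<=|22| out[15]=484, r--
l=0 r=14: |-19|>|18| out[14]=361, l++
l=1 r=14: |-17|<=|18| out[13]=324, r--
l=1 r=13: |-17|>|15| out[12]=289, l++
l=2 r=13: |-16|>|15| out[11]=256, l++
l=3 r=13: |-14|<=|15| out[10]=225, r--
l=3 r=12: |-14|<=|14| out[9]=196, r--
l=3 r=11: |-14|>|11| out[8]=196, l++
l=4 r=11: |-10|<=|11| out[7]=121, r--
l=4 r=10: |-10|<=|10| out[6]=100, r--
l=4 r=9: |-10|>|8| out[5]=100, l++
l=5 r=9: |-8|<=|8| out[4]=64, r--
l=5 r=8: |-8|>|4| out[3]=64, l++
l=6 r=8: |-7|>|4| out[2]=49, l++
l=7 r=8: |2|<=|4| out[1]=16, r--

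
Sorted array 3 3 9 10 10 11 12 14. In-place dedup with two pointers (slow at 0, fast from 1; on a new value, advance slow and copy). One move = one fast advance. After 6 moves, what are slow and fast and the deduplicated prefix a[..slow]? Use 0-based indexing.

(s=0,f=1) a[fast]=3=a[slow] dup → fast++
(s=0,f=2) a[fast]=9≠a[slow]=3 write a[1]=9 → slow++,fast++
(s=1,f=3) a[fast]=10≠a[slow]=9 write a[2]=10 → slow++,fast++
(s=2,f=4) a[fast]=10=a[slow] dup → fast++
(s=2,f=5) a[fast]=11≠a[slow]=10 write a[3]=11 → slow++,fast++
(s=3,f=6) a[fast]=12≠a[slow]=11 write a[4]=12 → slow++,fast++

slow=4, fast=7, prefix=[3, 9, 10, 11, 12]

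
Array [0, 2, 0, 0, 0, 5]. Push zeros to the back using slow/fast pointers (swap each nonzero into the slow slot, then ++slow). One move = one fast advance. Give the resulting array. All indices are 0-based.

(s=0,f=0) a[fast]=0 → fast++
(s=0,f=1) a[fast]=2≠0 swap→a[0]=2 → slow++,fast++
(s=1,f=2) a[fast]=0 → fast++
(s=1,f=3) a[fast]=0 → fast++
(s=1,f=4) a[fast]=0 → fast++
(s=1,f=5) a[fast]=5≠0 swap→a[1]=5 → slow++,fast++

[2, 5, 0, 0, 0, 0]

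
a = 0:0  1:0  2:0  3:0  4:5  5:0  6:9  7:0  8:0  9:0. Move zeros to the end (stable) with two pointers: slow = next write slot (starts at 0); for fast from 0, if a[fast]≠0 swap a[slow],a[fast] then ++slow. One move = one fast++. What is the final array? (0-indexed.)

(s=0,f=0) a[fast]=0 → fast++
(s=0,f=1) a[fast]=0 → fast++
(s=0,f=2) a[fast]=0 → fast++
(s=0,f=3) a[fast]=0 → fast++
(s=0,f=4) a[fast]=5≠0 swap→a[0]=5 → slow++,fast++
(s=1,f=5) a[fast]=0 → fast++
(s=1,f=6) a[fast]=9≠0 swap→a[1]=9 → slow++,fast++
(s=2,f=7) a[fast]=0 → fast++
(s=2,f=8) a[fast]=0 → fast++
(s=2,f=9) a[fast]=0 → fast++

[5, 9, 0, 0, 0, 0, 0, 0, 0, 0]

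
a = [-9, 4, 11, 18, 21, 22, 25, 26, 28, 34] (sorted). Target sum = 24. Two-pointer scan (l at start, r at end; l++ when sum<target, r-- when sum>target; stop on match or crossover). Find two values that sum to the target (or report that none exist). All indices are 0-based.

no pair

l=0 r=9: -9+34=25 >24, r--
l=0 r=8: -9+28=19 <24, l++
l=1 r=8: 4+28=32 >24, r--
l=1 r=7: 4+26=30 >24, r--
l=1 r=6: 4+25=29 >24, r--
l=1 r=5: 4+22=26 >24, r--
l=1 r=4: 4+21=25 >24, r--
l=1 r=3: 4+18=22 <24, l++
l=2 r=3: 11+18=29 >24, r--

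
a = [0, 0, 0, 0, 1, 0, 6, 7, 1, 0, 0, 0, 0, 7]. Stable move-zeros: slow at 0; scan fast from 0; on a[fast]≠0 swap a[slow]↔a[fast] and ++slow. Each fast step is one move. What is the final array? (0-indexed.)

[1, 6, 7, 1, 7, 0, 0, 0, 0, 0, 0, 0, 0, 0]

slow=0 fast=0: a[fast]=0, fast++
slow=0 fast=1: a[fast]=0, fast++
slow=0 fast=2: a[fast]=0, fast++
slow=0 fast=3: a[fast]=0, fast++
slow=0 fast=4: a[fast]=1≠0 swap→a[0]=1, slow++,fast++
slow=1 fast=5: a[fast]=0, fast++
slow=1 fast=6: a[fast]=6≠0 swap→a[1]=6, slow++,fast++
slow=2 fast=7: a[fast]=7≠0 swap→a[2]=7, slow++,fast++
slow=3 fast=8: a[fast]=1≠0 swap→a[3]=1, slow++,fast++
slow=4 fast=9: a[fast]=0, fast++
slow=4 fast=10: a[fast]=0, fast++
slow=4 fast=11: a[fast]=0, fast++
slow=4 fast=12: a[fast]=0, fast++
slow=4 fast=13: a[fast]=7≠0 swap→a[4]=7, slow++,fast++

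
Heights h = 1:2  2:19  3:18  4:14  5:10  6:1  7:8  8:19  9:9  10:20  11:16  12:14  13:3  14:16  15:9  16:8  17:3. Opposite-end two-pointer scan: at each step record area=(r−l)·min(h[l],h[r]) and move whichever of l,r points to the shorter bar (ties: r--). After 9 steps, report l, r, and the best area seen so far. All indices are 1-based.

[1,17] min(2,3)*16=32 best=32 * → l++
[2,17] min(19,3)*15=45 best=45 * → r--
[2,16] min(19,8)*14=112 best=112 * → r--
[2,15] min(19,9)*13=117 best=117 * → r--
[2,14] min(19,16)*12=192 best=192 * → r--
[2,13] min(19,3)*11=33 best=192 → r--
[2,12] min(19,14)*10=140 best=192 → r--
[2,11] min(19,16)*9=144 best=192 → r--
[2,10] min(19,20)*8=152 best=192 → l++

l=3, r=10, best area=192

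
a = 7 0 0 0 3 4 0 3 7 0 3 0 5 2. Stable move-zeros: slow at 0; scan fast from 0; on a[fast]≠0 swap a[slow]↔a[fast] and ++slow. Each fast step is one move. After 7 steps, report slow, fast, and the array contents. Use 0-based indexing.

slow=0 fast=0: a[fast]=7≠0 swap→a[0]=7, slow++,fast++
slow=1 fast=1: a[fast]=0, fast++
slow=1 fast=2: a[fast]=0, fast++
slow=1 fast=3: a[fast]=0, fast++
slow=1 fast=4: a[fast]=3≠0 swap→a[1]=3, slow++,fast++
slow=2 fast=5: a[fast]=4≠0 swap→a[2]=4, slow++,fast++
slow=3 fast=6: a[fast]=0, fast++

slow=3, fast=7, a=[7, 3, 4, 0, 0, 0, 0, 3, 7, 0, 3, 0, 5, 2]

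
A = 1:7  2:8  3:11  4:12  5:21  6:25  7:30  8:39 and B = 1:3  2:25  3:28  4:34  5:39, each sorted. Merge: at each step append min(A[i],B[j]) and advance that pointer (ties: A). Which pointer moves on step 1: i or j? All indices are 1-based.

i=1 j=1: A[i]=7>B[j]=3 take 3, j++

j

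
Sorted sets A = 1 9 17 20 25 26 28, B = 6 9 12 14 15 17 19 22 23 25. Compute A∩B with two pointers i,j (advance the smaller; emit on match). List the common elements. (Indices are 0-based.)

intersection = [9, 17, 25]

[i=0,j=0] 1<6 → i++
[i=1,j=0] 9>6 → j++
[i=1,j=1] 9==9 emit → i++,j++
[i=2,j=2] 17>12 → j++
[i=2,j=3] 17>14 → j++
[i=2,j=4] 17>15 → j++
[i=2,j=5] 17==17 emit → i++,j++
[i=3,j=6] 20>19 → j++
[i=3,j=7] 20<22 → i++
[i=4,j=7] 25>22 → j++
[i=4,j=8] 25>23 → j++
[i=4,j=9] 25==25 emit → i++,j++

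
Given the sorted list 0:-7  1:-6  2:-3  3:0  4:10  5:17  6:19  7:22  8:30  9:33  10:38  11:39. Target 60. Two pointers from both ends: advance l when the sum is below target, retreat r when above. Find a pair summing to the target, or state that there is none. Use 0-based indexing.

(22, 38)

l=0 r=11: -7+39=32 <60, l++
l=1 r=11: -6+39=33 <60, l++
l=2 r=11: -3+39=36 <60, l++
l=3 r=11: 0+39=39 <60, l++
l=4 r=11: 10+39=49 <60, l++
l=5 r=11: 17+39=56 <60, l++
l=6 r=11: 19+39=58 <60, l++
l=7 r=11: 22+39=61 >60, r--
l=7 r=10: 22+38=60, found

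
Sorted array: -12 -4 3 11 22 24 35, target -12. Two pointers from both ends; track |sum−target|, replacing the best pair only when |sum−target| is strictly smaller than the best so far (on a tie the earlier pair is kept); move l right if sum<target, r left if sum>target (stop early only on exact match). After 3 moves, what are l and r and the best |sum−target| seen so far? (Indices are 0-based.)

[0,6] -12+35=23 d=35 * → r--
[0,5] -12+24=12 d=24 * → r--
[0,4] -12+22=10 d=22 * → r--

l=0, r=3, best |Δ|=22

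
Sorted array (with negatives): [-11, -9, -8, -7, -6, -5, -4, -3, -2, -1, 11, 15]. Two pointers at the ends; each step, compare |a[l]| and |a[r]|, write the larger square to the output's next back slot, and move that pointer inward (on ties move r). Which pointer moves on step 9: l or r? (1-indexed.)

l

[1,12] |-11|<=|15| out[12]=225 → r--
[1,11] |-11|<=|11| out[11]=121 → r--
[1,10] |-11|>|-1| out[10]=121 → l++
[2,10] |-9|>|-1| out[9]=81 → l++
[3,10] |-8|>|-1| out[8]=64 → l++
[4,10] |-7|>|-1| out[7]=49 → l++
[5,10] |-6|>|-1| out[6]=36 → l++
[6,10] |-5|>|-1| out[5]=25 → l++
[7,10] |-4|>|-1| out[4]=16 → l++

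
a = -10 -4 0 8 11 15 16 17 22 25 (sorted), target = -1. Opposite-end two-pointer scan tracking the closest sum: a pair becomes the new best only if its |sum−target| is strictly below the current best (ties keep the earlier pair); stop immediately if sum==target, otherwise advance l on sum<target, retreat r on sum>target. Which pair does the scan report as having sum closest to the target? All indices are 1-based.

l=1 r=10: -10+25=15 d=16 *, r--
l=1 r=9: -10+22=12 d=13 *, r--
l=1 r=8: -10+17=7 d=8 *, r--
l=1 r=7: -10+16=6 d=7 *, r--
l=1 r=6: -10+15=5 d=6 *, r--
l=1 r=5: -10+11=1 d=2 *, r--
l=1 r=4: -10+8=-2 d=1 *, l++
l=2 r=4: -4+8=4 d=5, r--
l=2 r=3: -4+0=-4 d=3, l++

pair (-10, 8) with sum -2 (|Δ|=1)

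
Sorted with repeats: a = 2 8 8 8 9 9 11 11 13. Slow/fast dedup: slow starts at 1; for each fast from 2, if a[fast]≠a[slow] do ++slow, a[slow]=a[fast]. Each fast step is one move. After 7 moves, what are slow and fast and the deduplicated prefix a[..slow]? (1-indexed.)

slow=1 fast=2: a[fast]=8≠a[slow]=2 write a[2]=8, slow++,fast++
slow=2 fast=3: a[fast]=8=a[slow] dup, fast++
slow=2 fast=4: a[fast]=8=a[slow] dup, fast++
slow=2 fast=5: a[fast]=9≠a[slow]=8 write a[3]=9, slow++,fast++
slow=3 fast=6: a[fast]=9=a[slow] dup, fast++
slow=3 fast=7: a[fast]=11≠a[slow]=9 write a[4]=11, slow++,fast++
slow=4 fast=8: a[fast]=11=a[slow] dup, fast++

slow=4, fast=9, prefix=[2, 8, 9, 11]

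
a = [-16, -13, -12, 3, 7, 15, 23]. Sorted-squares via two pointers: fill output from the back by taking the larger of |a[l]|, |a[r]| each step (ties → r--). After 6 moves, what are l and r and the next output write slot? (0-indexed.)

l=0 r=6: |-16|<=|23| out[6]=529, r--
l=0 r=5: |-16|>|15| out[5]=256, l++
l=1 r=5: |-13|<=|15| out[4]=225, r--
l=1 r=4: |-13|>|7| out[3]=169, l++
l=2 r=4: |-12|>|7| out[2]=144, l++
l=3 r=4: |3|<=|7| out[1]=49, r--

l=3, r=3, next write slot=0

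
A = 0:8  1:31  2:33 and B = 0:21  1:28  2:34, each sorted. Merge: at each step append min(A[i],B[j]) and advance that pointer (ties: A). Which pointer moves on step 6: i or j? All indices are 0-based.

[i=0,j=0] A[i]=8<=B[j]=21 take 8 → i++
[i=1,j=0] A[i]=31>B[j]=21 take 21 → j++
[i=1,j=1] A[i]=31>B[j]=28 take 28 → j++
[i=1,j=2] A[i]=31<=B[j]=34 take 31 → i++
[i=2,j=2] A[i]=33<=B[j]=34 take 33 → i++
[i=3,j=2] A done, take B[j]=34 → j++

j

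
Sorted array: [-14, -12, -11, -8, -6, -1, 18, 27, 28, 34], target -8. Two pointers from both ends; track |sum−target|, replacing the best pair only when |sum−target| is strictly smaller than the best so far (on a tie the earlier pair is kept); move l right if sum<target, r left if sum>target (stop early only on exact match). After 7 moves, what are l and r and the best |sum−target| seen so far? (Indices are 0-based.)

l=0 r=9: -14+34=20 d=28 *, r--
l=0 r=8: -14+28=14 d=22 *, r--
l=0 r=7: -14+27=13 d=21 *, r--
l=0 r=6: -14+18=4 d=12 *, r--
l=0 r=5: -14+-1=-15 d=7 *, l++
l=1 r=5: -12+-1=-13 d=5 *, l++
l=2 r=5: -11+-1=-12 d=4 *, l++

l=3, r=5, best |Δ|=4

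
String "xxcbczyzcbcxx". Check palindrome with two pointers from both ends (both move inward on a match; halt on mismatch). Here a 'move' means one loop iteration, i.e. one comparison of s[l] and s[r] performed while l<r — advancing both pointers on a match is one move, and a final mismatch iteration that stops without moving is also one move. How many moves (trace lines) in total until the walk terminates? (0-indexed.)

l=0 r=12: 'x'=='x', l++,r--
l=1 r=11: 'x'=='x', l++,r--
l=2 r=10: 'c'=='c', l++,r--
l=3 r=9: 'b'=='b', l++,r--
l=4 r=8: 'c'=='c', l++,r--
l=5 r=7: 'z'=='z', l++,r--

6 moves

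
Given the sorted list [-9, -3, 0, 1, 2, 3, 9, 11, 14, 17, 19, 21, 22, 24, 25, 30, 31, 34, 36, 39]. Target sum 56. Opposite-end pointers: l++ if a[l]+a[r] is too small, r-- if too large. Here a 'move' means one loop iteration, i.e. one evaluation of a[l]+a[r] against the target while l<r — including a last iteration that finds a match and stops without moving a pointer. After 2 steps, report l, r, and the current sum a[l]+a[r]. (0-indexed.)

l=2, r=19, sum=39

l=0 r=19: -9+39=30 <56, l++
l=1 r=19: -3+39=36 <56, l++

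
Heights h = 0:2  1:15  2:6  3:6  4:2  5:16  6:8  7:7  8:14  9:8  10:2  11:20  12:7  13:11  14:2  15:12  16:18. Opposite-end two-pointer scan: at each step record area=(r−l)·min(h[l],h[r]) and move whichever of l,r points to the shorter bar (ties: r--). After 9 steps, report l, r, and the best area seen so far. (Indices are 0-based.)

l=9, r=16, best area=225

[0,16] min(2,18)*16=32 best=32 * → l++
[1,16] min(15,18)*15=225 best=225 * → l++
[2,16] min(6,18)*14=84 best=225 → l++
[3,16] min(6,18)*13=78 best=225 → l++
[4,16] min(2,18)*12=24 best=225 → l++
[5,16] min(16,18)*11=176 best=225 → l++
[6,16] min(8,18)*10=80 best=225 → l++
[7,16] min(7,18)*9=63 best=225 → l++
[8,16] min(14,18)*8=112 best=225 → l++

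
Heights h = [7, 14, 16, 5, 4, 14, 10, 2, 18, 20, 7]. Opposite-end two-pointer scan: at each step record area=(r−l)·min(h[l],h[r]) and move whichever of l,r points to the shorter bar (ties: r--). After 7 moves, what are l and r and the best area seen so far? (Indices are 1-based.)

[1,11] min(7,7)*10=70 best=70 * → r--
[1,10] min(7,20)*9=63 best=70 → l++
[2,10] min(14,20)*8=112 best=112 * → l++
[3,10] min(16,20)*7=112 best=112 → l++
[4,10] min(5,20)*6=30 best=112 → l++
[5,10] min(4,20)*5=20 best=112 → l++
[6,10] min(14,20)*4=56 best=112 → l++

l=7, r=10, best area=112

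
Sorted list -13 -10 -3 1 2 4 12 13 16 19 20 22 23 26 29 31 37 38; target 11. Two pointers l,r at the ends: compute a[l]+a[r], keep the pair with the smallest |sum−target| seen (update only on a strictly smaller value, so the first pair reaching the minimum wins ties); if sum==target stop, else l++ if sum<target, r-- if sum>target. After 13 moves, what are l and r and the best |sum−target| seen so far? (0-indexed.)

l=0 r=17: -13+38=25 d=14 *, r--
l=0 r=16: -13+37=24 d=13 *, r--
l=0 r=15: -13+31=18 d=7 *, r--
l=0 r=14: -13+29=16 d=5 *, r--
l=0 r=13: -13+26=13 d=2 *, r--
l=0 r=12: -13+23=10 d=1 *, l++
l=1 r=12: -10+23=13 d=2, r--
l=1 r=11: -10+22=12 d=1, r--
l=1 r=10: -10+20=10 d=1, l++
l=2 r=10: -3+20=17 d=6, r--
l=2 r=9: -3+19=16 d=5, r--
l=2 r=8: -3+16=13 d=2, r--
l=2 r=7: -3+13=10 d=1, l++

l=3, r=7, best |Δ|=1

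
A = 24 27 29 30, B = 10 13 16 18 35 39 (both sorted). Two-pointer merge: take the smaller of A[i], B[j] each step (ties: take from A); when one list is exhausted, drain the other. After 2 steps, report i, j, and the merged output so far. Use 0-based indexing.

i=0, j=2, merged so far=[10, 13]

i=0 j=0: A[i]=24>B[j]=10 take 10, j++
i=0 j=1: A[i]=24>B[j]=13 take 13, j++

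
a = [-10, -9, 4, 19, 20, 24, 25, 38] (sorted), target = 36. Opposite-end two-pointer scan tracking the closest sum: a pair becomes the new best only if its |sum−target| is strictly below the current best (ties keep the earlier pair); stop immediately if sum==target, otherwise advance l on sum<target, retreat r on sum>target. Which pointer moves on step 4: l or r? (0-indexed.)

l=0 r=7: -10+38=28 d=8 *, l++
l=1 r=7: -9+38=29 d=7 *, l++
l=2 r=7: 4+38=42 d=6 *, r--
l=2 r=6: 4+25=29 d=7, l++

l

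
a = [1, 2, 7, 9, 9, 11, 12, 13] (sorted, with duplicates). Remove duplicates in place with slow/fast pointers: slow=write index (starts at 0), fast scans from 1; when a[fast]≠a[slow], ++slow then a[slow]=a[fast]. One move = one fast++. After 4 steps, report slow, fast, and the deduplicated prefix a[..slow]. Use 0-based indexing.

(s=0,f=1) a[fast]=2≠a[slow]=1 write a[1]=2 → slow++,fast++
(s=1,f=2) a[fast]=7≠a[slow]=2 write a[2]=7 → slow++,fast++
(s=2,f=3) a[fast]=9≠a[slow]=7 write a[3]=9 → slow++,fast++
(s=3,f=4) a[fast]=9=a[slow] dup → fast++

slow=3, fast=5, prefix=[1, 2, 7, 9]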